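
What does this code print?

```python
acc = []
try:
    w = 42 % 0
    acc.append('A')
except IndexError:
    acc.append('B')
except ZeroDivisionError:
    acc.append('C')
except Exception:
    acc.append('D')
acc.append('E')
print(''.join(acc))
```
CE

ZeroDivisionError matches before generic Exception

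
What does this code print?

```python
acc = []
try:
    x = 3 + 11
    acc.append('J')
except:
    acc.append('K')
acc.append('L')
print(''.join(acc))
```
JL

No exception, try block completes normally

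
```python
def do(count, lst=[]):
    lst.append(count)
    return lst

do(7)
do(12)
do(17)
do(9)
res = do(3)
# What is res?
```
[7, 12, 17, 9, 3]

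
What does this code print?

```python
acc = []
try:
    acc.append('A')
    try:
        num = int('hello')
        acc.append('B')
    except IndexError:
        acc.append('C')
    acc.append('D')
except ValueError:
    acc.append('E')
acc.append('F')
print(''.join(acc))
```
AEF

Inner handler doesn't match, propagates to outer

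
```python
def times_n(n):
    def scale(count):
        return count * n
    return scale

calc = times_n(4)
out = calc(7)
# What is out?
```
28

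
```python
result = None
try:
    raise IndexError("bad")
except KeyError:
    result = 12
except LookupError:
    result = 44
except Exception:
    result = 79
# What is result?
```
44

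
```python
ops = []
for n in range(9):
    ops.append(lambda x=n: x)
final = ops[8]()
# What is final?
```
8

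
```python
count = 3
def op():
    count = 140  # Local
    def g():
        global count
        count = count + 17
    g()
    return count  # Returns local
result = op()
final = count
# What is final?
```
20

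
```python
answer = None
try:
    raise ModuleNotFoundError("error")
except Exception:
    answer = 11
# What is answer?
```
11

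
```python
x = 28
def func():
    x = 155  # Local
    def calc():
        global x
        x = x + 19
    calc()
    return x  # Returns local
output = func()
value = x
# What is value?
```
47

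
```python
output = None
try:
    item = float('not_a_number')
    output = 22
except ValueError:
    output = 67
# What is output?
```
67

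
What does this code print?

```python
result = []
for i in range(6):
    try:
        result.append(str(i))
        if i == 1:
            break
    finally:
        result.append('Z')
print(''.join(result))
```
0Z1Z

finally runs even when breaking out of loop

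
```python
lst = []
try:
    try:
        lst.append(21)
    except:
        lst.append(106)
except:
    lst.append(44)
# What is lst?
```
[21]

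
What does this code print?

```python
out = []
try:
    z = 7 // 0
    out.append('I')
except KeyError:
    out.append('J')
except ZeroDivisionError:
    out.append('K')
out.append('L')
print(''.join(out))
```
KL

ZeroDivisionError is caught by its specific handler, not KeyError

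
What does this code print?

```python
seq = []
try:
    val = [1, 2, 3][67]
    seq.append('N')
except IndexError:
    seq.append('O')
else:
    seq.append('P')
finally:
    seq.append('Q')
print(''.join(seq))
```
OQ

Exception: except runs, else skipped, finally runs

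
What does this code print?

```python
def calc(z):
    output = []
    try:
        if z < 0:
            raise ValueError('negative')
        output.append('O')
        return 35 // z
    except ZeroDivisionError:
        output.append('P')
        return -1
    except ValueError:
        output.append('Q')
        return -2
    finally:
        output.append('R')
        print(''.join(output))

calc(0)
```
OPR

z=0 causes ZeroDivisionError, caught, finally prints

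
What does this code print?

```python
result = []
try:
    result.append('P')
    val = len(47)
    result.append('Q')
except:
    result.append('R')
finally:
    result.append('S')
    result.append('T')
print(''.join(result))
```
PRST

Code before exception runs, then except, then all of finally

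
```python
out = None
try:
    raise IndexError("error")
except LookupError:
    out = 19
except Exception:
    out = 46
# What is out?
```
19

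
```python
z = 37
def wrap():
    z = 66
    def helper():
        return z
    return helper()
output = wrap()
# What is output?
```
66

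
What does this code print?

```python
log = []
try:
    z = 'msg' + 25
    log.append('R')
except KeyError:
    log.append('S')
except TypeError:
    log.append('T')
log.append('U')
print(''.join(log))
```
TU

TypeError is caught by its specific handler, not KeyError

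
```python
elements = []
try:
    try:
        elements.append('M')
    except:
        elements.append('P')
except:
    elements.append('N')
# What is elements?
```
['M']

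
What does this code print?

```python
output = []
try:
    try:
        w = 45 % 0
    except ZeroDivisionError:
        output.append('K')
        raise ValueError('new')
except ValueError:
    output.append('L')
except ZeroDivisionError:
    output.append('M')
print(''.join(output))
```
KL

New ValueError raised, caught by outer ValueError handler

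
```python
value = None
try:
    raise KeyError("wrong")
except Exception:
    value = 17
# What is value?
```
17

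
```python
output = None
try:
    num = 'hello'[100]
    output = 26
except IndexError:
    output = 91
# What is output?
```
91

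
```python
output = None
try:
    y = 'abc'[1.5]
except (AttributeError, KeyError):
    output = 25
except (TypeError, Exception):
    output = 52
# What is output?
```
52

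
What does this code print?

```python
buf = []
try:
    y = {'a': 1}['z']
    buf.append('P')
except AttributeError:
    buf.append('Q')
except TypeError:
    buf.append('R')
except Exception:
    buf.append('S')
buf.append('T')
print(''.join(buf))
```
ST

KeyError not specifically caught, falls to Exception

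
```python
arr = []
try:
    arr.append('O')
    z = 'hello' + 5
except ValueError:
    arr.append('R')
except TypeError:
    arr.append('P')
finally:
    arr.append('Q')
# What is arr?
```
['O', 'P', 'Q']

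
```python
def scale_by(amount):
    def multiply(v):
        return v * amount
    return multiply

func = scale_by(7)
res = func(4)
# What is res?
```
28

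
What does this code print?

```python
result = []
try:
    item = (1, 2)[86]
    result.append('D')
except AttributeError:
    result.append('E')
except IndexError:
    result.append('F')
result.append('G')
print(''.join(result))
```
FG

IndexError is caught by its specific handler, not AttributeError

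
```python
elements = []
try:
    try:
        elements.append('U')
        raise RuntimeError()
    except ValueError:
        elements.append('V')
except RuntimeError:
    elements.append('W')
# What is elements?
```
['U', 'W']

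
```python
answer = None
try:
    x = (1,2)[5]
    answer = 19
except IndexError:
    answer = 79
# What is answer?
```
79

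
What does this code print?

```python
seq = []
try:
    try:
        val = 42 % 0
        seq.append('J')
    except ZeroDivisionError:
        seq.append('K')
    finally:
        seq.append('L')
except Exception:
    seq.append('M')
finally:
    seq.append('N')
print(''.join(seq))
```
KLN

Both finally blocks run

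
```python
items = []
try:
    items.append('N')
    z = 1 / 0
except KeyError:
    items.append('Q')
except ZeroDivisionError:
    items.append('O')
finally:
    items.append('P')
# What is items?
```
['N', 'O', 'P']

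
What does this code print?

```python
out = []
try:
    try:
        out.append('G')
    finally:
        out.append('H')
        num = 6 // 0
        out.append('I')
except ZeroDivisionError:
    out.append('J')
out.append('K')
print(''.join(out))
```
GHJK

Exception in inner finally caught by outer except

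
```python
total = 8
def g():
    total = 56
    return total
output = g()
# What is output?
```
56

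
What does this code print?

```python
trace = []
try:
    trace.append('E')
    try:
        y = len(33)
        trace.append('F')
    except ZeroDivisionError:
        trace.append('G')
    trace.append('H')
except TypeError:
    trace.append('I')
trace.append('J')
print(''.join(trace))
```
EIJ

Inner handler doesn't match, propagates to outer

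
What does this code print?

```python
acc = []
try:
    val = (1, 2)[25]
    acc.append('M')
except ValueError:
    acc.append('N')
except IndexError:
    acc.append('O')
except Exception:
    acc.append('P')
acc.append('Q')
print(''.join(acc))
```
OQ

IndexError matches before generic Exception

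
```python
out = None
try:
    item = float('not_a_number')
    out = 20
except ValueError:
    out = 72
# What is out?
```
72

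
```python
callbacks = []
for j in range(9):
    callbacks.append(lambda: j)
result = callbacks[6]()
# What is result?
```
8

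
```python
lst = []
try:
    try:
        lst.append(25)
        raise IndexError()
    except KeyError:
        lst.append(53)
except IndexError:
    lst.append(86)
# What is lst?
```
[25, 86]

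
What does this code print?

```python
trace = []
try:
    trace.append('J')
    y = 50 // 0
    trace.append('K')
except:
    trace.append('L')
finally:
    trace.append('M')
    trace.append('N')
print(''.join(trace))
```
JLMN

Code before exception runs, then except, then all of finally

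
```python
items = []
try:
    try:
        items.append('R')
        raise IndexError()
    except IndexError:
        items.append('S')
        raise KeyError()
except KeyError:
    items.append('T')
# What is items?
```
['R', 'S', 'T']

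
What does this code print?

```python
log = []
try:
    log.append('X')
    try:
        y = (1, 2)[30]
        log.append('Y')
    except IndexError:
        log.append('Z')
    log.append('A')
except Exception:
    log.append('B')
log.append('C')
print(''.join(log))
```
XZAC

Inner exception caught by inner handler, outer continues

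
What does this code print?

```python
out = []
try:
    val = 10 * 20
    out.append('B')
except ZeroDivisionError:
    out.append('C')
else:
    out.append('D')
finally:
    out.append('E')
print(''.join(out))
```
BDE

else runs before finally when no exception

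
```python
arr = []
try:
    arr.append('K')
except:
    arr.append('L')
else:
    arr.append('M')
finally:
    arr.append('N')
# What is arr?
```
['K', 'M', 'N']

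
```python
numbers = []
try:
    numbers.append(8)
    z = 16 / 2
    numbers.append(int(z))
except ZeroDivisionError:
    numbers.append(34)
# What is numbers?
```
[8, 8]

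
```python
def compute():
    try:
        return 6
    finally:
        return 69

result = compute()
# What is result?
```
69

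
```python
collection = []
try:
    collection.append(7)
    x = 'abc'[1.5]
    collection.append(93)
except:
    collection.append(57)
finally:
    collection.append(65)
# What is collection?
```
[7, 57, 65]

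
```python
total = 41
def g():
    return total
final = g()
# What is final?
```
41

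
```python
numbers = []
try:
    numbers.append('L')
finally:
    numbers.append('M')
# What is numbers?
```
['L', 'M']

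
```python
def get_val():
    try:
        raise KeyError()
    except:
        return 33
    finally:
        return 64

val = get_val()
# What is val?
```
64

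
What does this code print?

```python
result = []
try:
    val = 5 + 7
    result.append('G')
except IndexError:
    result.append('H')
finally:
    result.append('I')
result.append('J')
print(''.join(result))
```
GIJ

finally runs after normal execution too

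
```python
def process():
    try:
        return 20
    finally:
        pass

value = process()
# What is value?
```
20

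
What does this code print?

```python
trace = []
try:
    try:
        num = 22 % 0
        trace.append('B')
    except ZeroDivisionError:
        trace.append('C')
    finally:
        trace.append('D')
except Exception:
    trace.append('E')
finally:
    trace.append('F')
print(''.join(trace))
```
CDF

Both finally blocks run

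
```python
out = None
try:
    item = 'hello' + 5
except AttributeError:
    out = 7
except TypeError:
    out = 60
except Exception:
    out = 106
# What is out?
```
60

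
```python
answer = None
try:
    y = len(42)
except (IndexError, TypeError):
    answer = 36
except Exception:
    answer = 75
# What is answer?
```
36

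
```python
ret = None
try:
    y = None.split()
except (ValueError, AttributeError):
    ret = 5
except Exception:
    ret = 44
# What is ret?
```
5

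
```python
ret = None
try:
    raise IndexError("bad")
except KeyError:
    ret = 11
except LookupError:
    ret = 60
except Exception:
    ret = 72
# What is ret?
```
60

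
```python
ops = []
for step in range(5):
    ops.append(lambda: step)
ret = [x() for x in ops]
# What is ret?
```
[4, 4, 4, 4, 4]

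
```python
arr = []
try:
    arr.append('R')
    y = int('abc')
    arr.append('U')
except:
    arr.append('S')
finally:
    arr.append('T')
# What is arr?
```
['R', 'S', 'T']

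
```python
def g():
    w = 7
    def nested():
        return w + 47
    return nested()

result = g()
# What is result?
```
54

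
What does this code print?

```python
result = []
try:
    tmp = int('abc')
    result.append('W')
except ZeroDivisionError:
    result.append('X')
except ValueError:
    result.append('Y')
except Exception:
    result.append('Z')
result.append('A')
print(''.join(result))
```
YA

ValueError matches before generic Exception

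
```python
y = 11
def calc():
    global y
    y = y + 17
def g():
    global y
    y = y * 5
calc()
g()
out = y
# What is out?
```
140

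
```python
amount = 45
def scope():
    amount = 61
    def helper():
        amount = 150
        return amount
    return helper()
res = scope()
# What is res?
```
150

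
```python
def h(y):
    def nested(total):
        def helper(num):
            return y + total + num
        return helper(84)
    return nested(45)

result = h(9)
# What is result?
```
138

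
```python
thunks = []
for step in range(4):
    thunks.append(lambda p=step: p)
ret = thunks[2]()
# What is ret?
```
2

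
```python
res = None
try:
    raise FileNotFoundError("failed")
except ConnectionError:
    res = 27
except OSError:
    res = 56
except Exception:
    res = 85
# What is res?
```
56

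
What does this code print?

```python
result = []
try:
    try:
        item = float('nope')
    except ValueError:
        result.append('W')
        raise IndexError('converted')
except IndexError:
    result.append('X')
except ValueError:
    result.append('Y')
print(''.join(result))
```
WX

New IndexError raised, caught by outer IndexError handler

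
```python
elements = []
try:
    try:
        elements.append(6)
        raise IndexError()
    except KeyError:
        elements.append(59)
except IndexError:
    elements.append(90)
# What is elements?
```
[6, 90]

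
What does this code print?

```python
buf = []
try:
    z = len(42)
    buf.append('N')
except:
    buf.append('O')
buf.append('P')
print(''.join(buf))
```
OP

Exception raised in try, caught by bare except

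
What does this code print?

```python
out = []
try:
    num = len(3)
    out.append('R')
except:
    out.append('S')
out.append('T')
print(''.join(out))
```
ST

Exception raised in try, caught by bare except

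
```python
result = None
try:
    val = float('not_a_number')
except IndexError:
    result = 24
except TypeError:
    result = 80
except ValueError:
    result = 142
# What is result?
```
142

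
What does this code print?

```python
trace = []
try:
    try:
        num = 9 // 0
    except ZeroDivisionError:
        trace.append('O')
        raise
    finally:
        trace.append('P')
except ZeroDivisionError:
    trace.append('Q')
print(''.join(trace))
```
OPQ

finally runs before re-raised exception propagates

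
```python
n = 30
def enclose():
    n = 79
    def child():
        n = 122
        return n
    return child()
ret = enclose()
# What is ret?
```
122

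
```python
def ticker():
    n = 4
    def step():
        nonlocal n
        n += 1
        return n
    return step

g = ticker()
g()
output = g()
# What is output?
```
6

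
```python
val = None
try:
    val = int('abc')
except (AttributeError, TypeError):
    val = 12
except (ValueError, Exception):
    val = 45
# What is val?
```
45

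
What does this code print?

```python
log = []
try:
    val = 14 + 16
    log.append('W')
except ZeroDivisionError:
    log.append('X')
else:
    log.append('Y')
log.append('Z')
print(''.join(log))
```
WYZ

else block runs when no exception occurs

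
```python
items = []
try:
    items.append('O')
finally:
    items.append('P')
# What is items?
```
['O', 'P']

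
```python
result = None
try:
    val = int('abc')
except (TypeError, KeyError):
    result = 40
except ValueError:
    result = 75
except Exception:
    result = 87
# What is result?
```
75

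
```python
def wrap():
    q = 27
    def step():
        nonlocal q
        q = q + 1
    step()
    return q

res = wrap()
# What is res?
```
28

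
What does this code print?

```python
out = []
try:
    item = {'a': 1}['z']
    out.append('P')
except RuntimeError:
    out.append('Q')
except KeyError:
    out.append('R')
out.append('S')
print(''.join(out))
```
RS

KeyError is caught by its specific handler, not RuntimeError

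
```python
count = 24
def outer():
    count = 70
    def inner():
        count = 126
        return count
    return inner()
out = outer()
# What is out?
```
126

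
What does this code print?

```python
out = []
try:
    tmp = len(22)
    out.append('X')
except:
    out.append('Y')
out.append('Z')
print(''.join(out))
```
YZ

Exception raised in try, caught by bare except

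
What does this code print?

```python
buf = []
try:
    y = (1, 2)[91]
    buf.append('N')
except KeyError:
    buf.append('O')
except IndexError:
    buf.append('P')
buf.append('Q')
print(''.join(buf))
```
PQ

IndexError is caught by its specific handler, not KeyError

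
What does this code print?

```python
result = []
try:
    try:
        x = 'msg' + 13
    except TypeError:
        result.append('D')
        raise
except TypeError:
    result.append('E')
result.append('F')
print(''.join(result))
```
DEF

raise without argument re-raises current exception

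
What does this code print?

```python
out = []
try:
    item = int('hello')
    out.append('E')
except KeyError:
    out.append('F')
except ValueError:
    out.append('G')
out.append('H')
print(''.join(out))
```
GH

ValueError is caught by its specific handler, not KeyError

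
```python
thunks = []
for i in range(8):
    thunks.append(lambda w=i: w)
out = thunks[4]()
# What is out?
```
4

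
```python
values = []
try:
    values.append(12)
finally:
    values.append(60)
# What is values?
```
[12, 60]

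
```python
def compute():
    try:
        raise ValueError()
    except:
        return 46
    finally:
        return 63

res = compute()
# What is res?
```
63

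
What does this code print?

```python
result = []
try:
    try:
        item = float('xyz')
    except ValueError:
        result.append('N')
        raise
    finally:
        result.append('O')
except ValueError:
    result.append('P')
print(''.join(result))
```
NOP

finally runs before re-raised exception propagates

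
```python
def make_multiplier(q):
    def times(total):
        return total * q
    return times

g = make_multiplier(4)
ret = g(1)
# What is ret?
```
4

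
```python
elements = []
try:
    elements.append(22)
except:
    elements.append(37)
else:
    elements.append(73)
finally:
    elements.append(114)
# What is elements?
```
[22, 73, 114]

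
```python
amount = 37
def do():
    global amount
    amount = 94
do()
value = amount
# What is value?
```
94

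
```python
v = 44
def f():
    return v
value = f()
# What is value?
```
44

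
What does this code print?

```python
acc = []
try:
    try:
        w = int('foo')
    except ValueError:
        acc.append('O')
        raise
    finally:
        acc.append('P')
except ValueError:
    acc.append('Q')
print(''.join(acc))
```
OPQ

finally runs before re-raised exception propagates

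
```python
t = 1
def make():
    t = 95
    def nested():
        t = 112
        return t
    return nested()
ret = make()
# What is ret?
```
112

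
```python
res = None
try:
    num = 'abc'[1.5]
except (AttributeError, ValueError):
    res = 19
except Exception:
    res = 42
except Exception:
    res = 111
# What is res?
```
42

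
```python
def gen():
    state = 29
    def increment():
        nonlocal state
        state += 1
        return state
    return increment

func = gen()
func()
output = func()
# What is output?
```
31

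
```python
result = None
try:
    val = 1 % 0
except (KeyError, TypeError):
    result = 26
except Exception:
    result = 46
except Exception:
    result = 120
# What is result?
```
46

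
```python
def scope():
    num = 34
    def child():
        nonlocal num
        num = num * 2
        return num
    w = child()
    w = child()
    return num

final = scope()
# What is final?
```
136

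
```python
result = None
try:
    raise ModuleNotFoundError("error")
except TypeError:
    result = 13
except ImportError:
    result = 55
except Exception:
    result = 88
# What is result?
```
55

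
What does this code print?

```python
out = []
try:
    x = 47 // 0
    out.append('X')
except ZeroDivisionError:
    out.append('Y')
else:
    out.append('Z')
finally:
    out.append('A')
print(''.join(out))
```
YA

Exception: except runs, else skipped, finally runs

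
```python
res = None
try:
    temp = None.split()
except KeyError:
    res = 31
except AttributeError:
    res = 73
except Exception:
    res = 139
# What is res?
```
73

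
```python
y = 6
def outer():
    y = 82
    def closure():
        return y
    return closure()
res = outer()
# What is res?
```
82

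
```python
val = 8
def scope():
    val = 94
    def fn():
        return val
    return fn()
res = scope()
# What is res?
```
94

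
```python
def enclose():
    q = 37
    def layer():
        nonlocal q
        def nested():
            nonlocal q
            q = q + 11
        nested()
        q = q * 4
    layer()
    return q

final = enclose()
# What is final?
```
192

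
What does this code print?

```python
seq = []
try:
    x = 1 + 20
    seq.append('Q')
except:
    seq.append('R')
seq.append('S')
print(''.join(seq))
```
QS

No exception, try block completes normally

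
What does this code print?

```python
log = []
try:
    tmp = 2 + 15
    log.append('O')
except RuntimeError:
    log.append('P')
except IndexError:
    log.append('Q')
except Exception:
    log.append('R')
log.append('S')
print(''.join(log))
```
OS

No exception, try block completes normally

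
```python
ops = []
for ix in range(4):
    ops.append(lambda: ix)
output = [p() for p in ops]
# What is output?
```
[3, 3, 3, 3]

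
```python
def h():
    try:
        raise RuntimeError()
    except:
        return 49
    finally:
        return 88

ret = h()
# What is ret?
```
88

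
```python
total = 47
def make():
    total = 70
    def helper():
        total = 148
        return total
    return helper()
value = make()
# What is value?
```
148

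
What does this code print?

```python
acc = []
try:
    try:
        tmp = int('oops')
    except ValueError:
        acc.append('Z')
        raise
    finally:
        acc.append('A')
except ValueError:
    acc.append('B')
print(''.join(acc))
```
ZAB

finally runs before re-raised exception propagates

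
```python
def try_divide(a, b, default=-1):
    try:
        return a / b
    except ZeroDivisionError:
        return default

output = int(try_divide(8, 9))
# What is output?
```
0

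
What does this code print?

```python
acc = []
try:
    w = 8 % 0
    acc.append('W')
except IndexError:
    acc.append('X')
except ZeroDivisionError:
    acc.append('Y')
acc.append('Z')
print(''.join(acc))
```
YZ

ZeroDivisionError is caught by its specific handler, not IndexError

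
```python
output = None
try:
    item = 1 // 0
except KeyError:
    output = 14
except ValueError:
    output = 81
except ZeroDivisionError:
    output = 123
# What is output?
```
123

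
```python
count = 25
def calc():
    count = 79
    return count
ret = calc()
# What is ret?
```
79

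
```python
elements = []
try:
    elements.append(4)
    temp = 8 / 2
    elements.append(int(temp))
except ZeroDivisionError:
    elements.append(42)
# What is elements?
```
[4, 4]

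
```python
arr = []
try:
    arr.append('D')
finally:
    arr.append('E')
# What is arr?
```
['D', 'E']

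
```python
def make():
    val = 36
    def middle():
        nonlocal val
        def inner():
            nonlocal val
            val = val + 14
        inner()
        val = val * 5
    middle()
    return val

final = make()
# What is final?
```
250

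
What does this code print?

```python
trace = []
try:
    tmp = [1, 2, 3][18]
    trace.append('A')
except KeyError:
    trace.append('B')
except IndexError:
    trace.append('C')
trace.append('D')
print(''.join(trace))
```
CD

IndexError is caught by its specific handler, not KeyError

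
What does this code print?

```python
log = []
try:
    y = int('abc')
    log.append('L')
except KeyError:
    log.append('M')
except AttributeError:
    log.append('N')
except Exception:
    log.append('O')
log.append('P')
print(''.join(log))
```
OP

ValueError not specifically caught, falls to Exception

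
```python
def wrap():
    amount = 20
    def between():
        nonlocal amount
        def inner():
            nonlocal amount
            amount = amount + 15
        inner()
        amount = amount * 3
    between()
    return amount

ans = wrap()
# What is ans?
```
105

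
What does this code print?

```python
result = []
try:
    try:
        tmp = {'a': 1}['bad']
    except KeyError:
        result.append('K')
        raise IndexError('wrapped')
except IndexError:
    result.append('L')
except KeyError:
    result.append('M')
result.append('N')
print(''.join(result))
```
KLN

IndexError raised and caught, original KeyError not re-raised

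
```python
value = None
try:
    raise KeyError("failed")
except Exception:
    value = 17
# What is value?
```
17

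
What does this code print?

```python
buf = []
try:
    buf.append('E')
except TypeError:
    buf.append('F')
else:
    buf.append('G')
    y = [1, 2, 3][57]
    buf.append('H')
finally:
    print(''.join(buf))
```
EG

Try succeeds, else appends 'G', IndexError in else is uncaught, finally prints before exception propagates ('H' never appended)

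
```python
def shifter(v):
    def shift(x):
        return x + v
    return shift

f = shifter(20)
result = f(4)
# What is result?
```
24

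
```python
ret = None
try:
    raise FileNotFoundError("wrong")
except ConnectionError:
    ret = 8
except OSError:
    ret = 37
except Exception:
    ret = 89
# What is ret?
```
37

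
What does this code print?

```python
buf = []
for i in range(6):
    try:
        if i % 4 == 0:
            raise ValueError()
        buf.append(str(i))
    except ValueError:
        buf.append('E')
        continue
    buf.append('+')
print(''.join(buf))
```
E1+2+3+E5+

continue in except skips rest of loop body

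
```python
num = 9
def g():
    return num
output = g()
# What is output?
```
9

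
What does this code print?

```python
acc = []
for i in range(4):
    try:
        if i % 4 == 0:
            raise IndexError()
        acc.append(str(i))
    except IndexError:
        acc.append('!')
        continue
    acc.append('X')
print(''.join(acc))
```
!1X2X3X

continue in except skips rest of loop body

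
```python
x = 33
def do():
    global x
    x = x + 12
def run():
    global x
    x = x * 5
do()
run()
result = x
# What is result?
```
225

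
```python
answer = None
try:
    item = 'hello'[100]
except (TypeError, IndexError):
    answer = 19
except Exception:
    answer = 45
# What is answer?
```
19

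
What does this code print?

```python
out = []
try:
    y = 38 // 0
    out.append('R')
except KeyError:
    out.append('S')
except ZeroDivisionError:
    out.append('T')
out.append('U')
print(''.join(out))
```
TU

ZeroDivisionError is caught by its specific handler, not KeyError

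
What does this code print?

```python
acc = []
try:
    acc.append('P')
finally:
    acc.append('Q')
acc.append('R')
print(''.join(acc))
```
PQR

try/finally without except, no exception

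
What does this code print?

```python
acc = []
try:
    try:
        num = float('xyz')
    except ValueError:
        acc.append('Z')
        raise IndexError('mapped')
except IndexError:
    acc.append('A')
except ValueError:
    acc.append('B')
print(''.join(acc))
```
ZA

New IndexError raised, caught by outer IndexError handler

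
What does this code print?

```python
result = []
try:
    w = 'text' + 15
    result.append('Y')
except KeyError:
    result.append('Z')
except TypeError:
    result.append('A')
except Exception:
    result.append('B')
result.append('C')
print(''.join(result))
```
AC

TypeError matches before generic Exception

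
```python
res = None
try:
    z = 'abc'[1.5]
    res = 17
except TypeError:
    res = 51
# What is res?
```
51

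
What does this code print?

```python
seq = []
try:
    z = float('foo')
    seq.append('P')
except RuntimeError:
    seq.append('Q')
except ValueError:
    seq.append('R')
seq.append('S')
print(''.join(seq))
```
RS

ValueError is caught by its specific handler, not RuntimeError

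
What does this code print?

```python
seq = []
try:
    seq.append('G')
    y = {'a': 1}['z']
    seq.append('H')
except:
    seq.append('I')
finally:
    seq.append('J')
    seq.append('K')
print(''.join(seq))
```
GIJK

Code before exception runs, then except, then all of finally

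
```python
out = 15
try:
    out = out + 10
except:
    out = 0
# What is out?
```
25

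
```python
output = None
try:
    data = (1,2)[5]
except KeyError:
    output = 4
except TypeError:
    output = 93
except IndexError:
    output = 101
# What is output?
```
101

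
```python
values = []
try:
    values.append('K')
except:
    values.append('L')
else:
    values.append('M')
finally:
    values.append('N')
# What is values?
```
['K', 'M', 'N']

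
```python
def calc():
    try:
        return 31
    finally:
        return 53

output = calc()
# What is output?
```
53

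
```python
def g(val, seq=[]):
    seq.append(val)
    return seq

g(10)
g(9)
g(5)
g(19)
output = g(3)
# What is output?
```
[10, 9, 5, 19, 3]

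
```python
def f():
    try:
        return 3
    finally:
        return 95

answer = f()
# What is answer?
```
95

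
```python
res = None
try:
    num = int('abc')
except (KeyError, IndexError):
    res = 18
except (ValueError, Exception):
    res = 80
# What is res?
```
80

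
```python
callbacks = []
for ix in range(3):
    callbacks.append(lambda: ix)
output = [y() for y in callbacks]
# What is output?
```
[2, 2, 2]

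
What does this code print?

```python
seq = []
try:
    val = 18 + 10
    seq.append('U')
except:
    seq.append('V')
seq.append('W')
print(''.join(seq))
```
UW

No exception, try block completes normally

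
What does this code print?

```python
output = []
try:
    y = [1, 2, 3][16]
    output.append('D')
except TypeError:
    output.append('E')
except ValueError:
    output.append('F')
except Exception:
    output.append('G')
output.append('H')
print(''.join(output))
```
GH

IndexError not specifically caught, falls to Exception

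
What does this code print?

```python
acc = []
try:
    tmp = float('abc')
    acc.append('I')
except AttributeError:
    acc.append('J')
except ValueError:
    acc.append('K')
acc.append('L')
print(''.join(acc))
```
KL

ValueError is caught by its specific handler, not AttributeError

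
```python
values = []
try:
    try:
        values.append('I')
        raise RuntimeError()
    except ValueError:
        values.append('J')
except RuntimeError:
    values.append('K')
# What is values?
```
['I', 'K']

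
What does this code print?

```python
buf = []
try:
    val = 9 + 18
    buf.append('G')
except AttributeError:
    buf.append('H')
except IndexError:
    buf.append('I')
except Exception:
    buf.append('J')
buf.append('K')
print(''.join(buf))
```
GK

No exception, try block completes normally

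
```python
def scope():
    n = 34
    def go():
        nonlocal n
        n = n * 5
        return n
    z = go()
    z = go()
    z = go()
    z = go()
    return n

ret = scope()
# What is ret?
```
21250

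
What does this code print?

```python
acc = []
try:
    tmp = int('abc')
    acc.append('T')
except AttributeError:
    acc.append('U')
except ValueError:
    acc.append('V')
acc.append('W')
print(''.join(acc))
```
VW

ValueError is caught by its specific handler, not AttributeError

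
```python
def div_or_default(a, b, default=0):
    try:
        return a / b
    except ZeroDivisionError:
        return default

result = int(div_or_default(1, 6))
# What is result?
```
0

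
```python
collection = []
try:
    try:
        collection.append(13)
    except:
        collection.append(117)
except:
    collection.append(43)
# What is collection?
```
[13]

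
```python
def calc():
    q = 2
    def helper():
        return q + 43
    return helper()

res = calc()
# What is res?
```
45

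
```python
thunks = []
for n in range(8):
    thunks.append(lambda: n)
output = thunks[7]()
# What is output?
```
7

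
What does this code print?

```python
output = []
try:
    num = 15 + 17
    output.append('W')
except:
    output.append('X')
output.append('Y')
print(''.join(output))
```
WY

No exception, try block completes normally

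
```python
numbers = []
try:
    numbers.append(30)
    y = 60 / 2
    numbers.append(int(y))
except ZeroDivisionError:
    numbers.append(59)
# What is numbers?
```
[30, 30]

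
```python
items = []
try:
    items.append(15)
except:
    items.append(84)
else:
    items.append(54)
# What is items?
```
[15, 54]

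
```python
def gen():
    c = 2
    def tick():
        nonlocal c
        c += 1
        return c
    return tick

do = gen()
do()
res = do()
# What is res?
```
4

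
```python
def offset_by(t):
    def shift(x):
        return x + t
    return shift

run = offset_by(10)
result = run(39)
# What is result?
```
49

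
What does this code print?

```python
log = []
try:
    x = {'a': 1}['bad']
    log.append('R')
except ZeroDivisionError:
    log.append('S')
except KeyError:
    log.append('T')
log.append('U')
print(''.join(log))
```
TU

KeyError is caught by its specific handler, not ZeroDivisionError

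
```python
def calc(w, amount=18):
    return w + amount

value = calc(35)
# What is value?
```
53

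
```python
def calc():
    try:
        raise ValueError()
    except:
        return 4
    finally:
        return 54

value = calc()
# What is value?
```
54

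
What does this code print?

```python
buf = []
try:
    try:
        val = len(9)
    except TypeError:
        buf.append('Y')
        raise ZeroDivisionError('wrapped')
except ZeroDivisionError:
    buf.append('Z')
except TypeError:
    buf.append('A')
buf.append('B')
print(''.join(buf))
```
YZB

ZeroDivisionError raised and caught, original TypeError not re-raised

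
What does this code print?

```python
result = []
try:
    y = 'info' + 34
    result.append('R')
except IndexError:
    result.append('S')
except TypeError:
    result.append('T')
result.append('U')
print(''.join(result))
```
TU

TypeError is caught by its specific handler, not IndexError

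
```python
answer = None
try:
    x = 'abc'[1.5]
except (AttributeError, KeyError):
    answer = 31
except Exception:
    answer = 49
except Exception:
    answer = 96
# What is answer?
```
49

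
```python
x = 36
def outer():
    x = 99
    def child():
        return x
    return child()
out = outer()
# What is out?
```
99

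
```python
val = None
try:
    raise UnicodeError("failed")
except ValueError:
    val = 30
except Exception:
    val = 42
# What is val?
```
30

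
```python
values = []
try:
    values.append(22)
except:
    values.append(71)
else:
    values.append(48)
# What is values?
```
[22, 48]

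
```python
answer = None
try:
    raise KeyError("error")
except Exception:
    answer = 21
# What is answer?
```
21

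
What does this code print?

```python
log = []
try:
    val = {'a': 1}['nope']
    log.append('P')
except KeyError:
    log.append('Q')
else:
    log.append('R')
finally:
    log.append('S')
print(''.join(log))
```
QS

Exception: except runs, else skipped, finally runs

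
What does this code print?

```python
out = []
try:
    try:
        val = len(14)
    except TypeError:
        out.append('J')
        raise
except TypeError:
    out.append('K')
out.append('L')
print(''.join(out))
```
JKL

raise without argument re-raises current exception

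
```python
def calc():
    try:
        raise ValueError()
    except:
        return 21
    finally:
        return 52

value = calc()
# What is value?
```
52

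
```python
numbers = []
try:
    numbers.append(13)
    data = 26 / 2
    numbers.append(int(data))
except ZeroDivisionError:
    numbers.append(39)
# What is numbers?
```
[13, 13]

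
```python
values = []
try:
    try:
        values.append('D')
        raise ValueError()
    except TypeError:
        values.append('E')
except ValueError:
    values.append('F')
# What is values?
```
['D', 'F']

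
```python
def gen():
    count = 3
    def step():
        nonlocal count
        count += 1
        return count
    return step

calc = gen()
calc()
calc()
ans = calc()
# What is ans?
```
6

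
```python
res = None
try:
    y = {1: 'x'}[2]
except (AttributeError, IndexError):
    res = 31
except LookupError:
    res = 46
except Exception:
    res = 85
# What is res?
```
46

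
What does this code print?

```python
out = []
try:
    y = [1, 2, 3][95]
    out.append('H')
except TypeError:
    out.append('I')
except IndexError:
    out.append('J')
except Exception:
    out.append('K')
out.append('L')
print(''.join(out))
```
JL

IndexError matches before generic Exception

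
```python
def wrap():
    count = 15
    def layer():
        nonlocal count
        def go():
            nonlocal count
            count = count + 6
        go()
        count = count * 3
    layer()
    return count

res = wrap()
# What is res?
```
63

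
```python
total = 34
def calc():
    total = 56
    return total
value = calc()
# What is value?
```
56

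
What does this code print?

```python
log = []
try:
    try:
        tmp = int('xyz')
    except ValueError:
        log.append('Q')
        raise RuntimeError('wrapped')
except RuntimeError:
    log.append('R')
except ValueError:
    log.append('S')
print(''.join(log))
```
QR

New RuntimeError raised, caught by outer RuntimeError handler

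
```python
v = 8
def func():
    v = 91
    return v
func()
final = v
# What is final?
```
8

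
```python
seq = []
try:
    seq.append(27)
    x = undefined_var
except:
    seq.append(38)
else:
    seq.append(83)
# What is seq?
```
[27, 38]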